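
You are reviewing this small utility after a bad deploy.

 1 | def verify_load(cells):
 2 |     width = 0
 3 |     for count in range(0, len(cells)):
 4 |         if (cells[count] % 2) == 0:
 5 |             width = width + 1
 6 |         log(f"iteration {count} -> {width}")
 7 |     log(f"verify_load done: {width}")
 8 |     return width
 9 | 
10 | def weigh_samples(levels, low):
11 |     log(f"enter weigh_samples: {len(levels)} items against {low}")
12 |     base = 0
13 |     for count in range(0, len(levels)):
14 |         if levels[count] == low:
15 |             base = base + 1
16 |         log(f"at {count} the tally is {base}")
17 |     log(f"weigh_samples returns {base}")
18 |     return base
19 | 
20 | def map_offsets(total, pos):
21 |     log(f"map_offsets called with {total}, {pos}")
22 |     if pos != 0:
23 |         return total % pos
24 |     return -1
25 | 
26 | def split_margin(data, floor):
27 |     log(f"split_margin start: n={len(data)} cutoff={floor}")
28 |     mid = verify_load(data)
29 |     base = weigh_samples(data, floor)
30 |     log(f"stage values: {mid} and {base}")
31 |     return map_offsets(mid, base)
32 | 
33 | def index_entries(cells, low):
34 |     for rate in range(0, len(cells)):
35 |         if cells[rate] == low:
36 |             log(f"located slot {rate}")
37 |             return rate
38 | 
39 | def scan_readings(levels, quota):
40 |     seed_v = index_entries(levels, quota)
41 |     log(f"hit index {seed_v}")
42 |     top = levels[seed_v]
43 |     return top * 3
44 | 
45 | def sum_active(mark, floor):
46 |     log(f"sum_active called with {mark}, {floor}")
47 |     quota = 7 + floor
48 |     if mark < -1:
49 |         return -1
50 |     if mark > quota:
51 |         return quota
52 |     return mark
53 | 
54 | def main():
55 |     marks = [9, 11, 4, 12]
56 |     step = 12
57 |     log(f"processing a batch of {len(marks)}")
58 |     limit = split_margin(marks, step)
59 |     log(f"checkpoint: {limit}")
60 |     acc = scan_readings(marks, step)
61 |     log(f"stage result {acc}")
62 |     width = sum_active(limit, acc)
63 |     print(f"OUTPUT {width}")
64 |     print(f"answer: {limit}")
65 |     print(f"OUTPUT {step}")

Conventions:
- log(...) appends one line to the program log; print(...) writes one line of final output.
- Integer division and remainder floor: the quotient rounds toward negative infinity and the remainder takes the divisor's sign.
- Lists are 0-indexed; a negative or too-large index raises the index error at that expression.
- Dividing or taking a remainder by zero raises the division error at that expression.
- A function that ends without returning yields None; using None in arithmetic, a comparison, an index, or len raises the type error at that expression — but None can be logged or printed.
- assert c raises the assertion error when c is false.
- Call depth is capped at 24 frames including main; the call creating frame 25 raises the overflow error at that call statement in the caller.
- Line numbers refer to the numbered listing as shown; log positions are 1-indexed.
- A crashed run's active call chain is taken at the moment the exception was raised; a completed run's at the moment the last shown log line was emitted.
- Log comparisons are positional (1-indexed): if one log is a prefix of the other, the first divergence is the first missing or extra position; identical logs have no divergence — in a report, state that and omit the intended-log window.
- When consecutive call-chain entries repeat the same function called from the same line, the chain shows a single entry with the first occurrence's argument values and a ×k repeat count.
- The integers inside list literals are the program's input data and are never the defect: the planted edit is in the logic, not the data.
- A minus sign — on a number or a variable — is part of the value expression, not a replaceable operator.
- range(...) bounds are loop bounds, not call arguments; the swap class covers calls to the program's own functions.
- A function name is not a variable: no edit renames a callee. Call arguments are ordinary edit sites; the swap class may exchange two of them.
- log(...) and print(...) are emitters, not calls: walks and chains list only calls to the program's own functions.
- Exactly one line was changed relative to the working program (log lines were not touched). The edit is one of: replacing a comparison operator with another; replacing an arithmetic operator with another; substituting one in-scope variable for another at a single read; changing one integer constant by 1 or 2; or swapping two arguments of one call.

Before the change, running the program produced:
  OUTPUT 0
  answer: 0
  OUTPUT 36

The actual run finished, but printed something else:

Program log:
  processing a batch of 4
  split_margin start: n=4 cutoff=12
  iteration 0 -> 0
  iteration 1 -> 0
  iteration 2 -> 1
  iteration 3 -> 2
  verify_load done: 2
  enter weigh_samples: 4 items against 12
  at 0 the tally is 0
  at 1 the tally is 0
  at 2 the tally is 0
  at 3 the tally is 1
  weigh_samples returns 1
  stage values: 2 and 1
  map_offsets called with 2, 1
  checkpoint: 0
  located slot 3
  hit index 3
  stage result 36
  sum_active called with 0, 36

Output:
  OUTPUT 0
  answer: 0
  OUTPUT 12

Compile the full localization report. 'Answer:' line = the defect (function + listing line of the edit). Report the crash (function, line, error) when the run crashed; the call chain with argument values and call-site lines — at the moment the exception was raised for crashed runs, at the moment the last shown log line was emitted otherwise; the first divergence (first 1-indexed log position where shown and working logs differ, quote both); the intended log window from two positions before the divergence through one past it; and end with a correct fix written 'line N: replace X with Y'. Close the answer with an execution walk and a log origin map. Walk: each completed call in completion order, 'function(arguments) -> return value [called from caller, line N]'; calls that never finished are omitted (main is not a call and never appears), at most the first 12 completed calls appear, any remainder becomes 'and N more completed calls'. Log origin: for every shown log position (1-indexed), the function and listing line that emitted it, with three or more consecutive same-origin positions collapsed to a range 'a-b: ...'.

Answer: the defect is in main at line 65.
The tell: The logs agree in full; only the final output differs.
Call chain: main -> sum_active(0, 36) (called at line 62).
First divergence: none; the two logs match at every position.
Execution walk:
  verify_load([9, 11, 4, 12]) -> 2  [called from split_margin, line 28]
  weigh_samples([9, 11, 4, 12], 12) -> 1  [called from split_margin, line 29]
  map_offsets(2, 1) -> 0  [called from split_margin, line 31]
  split_margin([9, 11, 4, 12], 12) -> 0  [called from main, line 58]
  index_entries([9, 11, 4, 12], 12) -> 3  [called from scan_readings, line 40]
  scan_readings([9, 11, 4, 12], 12) -> 36  [called from main, line 60]
  sum_active(0, 36) -> 0  [called from main, line 62]
Log origins:
  1 — main, line 57
  2 — split_margin, line 27
  3-6 — verify_load, line 6
  7 — verify_load, line 7
  8 — weigh_samples, line 11
  9-12 — weigh_samples, line 16
  13 — weigh_samples, line 17
  14 — split_margin, line 30
  15 — map_offsets, line 21
  16 — main, line 59
  17 — index_entries, line 36
  18 — scan_readings, line 41
  19 — main, line 61
  20 — sum_active, line 46
A correct fix: line 65: replace `step` with `acc`.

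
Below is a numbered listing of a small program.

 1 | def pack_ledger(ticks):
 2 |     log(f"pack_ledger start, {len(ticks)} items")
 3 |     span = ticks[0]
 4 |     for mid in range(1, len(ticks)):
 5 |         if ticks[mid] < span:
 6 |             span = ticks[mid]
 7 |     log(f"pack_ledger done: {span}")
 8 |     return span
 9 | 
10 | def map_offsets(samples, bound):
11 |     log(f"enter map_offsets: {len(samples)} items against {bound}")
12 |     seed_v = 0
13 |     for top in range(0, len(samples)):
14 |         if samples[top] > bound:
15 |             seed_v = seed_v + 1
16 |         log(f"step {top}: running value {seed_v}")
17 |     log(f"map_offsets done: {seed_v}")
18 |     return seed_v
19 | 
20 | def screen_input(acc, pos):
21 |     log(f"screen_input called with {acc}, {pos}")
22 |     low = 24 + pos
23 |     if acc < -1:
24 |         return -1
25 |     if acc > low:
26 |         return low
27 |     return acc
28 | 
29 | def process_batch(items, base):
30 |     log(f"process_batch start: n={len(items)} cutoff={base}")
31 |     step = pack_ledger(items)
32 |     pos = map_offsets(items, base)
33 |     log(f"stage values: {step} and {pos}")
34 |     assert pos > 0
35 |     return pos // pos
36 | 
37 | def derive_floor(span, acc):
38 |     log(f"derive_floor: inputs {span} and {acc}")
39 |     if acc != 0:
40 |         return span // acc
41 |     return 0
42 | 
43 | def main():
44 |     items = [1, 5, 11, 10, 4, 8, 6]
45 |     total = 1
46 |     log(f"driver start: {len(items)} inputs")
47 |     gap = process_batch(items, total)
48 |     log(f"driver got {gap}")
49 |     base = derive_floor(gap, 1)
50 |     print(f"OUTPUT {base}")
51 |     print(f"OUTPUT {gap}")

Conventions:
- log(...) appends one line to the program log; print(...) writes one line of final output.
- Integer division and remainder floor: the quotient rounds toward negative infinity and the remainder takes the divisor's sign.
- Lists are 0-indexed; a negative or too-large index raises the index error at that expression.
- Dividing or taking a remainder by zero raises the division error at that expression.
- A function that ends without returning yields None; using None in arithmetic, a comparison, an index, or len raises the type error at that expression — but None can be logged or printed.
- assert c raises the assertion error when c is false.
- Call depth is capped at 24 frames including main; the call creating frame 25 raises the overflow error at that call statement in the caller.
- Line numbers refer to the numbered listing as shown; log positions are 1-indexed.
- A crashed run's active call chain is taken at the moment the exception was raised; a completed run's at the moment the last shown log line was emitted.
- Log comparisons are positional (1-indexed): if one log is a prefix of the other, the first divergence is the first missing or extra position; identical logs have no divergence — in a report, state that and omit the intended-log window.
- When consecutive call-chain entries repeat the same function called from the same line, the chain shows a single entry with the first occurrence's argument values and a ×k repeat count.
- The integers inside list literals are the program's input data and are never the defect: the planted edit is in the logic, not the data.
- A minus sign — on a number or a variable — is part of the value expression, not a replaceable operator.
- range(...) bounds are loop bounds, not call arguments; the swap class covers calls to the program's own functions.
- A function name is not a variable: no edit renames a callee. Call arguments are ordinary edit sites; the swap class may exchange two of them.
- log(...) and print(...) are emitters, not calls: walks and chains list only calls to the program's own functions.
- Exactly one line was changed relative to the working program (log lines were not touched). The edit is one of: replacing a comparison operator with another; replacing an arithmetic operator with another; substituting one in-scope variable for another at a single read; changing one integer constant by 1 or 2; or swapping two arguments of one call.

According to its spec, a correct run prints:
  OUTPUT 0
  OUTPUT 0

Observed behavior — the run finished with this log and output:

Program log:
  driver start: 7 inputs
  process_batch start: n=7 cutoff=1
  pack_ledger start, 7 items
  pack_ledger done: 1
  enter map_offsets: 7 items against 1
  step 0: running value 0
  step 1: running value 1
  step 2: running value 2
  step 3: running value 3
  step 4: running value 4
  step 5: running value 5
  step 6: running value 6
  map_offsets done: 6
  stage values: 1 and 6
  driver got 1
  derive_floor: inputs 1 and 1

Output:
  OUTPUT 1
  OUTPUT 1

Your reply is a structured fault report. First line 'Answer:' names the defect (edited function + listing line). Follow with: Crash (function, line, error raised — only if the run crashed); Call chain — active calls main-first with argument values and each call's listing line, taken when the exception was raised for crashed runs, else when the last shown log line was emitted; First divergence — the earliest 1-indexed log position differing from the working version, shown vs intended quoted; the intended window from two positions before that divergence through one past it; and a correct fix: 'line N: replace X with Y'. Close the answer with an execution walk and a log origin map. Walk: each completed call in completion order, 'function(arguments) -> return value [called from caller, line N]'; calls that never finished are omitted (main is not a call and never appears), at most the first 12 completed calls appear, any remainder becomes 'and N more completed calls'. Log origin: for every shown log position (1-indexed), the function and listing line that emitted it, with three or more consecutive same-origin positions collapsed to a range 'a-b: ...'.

Answer: the defect is in process_batch at line 35.
Core observation: Log line 15 is where behavior first shows: 'driver got 1' appears instead of 'driver got 0'.
Call chain: main -> derive_floor(1, 1) (called at line 49).
First divergence: position 15 — the shown line 'driver got 1' should read 'driver got 0'.
Intended log window:
  13: map_offsets done: 6
  14: stage values: 1 and 6
  15: driver got 0
  16: derive_floor: inputs 0 and 1
Execution walk:
  pack_ledger([1, 5, 11, 10, 4, 8, 6]) -> 1  [called from process_batch, line 31]
  map_offsets([1, 5, 11, 10, 4, 8, 6], 1) -> 6  [called from process_batch, line 32]
  process_batch([1, 5, 11, 10, 4, 8, 6], 1) -> 1  [called from main, line 47]
  derive_floor(1, 1) -> 1  [called from main, line 49]
Origin of each log line:
  1: emitted by main (line 46)
  2: emitted by process_batch (line 30)
  3: emitted by pack_ledger (line 2)
  4: emitted by pack_ledger (line 7)
  5: emitted by map_offsets (line 11)
  6-12: emitted by map_offsets (line 16)
  13: emitted by map_offsets (line 17)
  14: emitted by process_batch (line 33)
  15: emitted by main (line 48)
  16: emitted by derive_floor (line 38)
A correct fix: line 35: replace `pos // pos` with `step // pos`.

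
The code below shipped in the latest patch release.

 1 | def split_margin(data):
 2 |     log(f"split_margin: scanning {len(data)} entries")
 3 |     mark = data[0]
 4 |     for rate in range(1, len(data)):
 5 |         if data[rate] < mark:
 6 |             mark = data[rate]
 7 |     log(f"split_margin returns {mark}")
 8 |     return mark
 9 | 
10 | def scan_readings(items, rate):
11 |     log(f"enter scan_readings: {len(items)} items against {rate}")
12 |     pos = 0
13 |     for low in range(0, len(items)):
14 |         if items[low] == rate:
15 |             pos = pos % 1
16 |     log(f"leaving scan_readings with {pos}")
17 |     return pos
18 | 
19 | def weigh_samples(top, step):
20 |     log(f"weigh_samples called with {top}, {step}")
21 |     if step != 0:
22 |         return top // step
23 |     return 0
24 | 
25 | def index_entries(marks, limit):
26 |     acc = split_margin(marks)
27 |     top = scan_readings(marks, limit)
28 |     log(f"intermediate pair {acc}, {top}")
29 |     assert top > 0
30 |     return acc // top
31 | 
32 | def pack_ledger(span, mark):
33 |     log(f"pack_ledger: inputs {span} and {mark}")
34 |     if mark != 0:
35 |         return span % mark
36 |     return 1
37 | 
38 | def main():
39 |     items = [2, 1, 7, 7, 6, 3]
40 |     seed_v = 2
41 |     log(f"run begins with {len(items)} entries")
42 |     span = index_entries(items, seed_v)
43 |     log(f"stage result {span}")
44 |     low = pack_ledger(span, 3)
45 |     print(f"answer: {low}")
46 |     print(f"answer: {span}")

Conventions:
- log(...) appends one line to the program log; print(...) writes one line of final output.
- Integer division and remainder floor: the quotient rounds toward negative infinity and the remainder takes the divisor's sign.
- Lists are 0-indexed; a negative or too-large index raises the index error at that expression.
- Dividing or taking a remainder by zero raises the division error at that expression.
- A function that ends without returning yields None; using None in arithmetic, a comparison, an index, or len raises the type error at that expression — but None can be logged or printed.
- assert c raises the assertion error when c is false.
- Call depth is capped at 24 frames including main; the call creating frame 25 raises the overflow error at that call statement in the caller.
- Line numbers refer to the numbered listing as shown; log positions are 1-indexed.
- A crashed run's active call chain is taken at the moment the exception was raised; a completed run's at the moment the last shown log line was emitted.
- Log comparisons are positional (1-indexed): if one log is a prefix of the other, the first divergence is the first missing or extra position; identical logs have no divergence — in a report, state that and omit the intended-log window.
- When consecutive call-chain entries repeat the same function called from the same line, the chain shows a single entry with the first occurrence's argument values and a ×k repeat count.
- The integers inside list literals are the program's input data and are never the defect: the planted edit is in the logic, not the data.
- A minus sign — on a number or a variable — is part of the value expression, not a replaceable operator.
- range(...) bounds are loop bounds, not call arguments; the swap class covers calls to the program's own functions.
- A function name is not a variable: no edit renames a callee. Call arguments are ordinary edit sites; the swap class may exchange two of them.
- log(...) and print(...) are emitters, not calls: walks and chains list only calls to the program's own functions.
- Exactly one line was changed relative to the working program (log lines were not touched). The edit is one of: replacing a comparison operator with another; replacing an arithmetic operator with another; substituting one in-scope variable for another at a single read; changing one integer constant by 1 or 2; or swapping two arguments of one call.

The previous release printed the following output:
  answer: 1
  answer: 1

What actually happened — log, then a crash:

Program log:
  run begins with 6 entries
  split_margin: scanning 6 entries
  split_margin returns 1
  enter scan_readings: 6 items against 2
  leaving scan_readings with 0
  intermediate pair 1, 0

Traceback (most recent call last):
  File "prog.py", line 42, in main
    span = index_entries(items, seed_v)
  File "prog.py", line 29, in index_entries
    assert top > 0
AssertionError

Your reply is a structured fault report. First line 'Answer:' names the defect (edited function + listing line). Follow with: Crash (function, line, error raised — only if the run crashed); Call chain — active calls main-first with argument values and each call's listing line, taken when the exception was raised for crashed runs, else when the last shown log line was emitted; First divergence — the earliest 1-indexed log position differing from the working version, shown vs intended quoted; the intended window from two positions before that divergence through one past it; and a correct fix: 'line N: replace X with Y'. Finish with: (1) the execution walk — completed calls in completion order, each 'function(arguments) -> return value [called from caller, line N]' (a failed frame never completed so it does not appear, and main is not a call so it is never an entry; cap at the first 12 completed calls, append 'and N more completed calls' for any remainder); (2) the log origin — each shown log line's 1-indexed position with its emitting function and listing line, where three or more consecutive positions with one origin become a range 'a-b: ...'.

Answer: the defect is in scan_readings at line 15.
Key observation: Everything matches until log position 5, which reads 'leaving scan_readings with 0' in place of 'leaving scan_readings with 1'.
Crash: index_entries, line 29, AssertionError.
Call chain: main -> index_entries([2, 1, 7, 7, 6, 3], 2) (called at line 42).
First divergence: position 5; shown 'leaving scan_readings with 0' vs intended 'leaving scan_readings with 1'.
Intended log window:
  3: split_margin returns 1
  4: enter scan_readings: 6 items against 2
  5: leaving scan_readings with 1
  6: intermediate pair 1, 1
Execution walk:
  split_margin([2, 1, 7, 7, 6, 3]) -> 1  [called from index_entries, line 26]
  scan_readings([2, 1, 7, 7, 6, 3], 2) -> 0  [called from index_entries, line 27]
Log line origins:
  1: logged in main at line 41
  2: logged in split_margin at line 2
  3: logged in split_margin at line 7
  4: logged in scan_readings at line 11
  5: logged in scan_readings at line 16
  6: logged in index_entries at line 28
A correct fix: line 15: replace `%` with `+`.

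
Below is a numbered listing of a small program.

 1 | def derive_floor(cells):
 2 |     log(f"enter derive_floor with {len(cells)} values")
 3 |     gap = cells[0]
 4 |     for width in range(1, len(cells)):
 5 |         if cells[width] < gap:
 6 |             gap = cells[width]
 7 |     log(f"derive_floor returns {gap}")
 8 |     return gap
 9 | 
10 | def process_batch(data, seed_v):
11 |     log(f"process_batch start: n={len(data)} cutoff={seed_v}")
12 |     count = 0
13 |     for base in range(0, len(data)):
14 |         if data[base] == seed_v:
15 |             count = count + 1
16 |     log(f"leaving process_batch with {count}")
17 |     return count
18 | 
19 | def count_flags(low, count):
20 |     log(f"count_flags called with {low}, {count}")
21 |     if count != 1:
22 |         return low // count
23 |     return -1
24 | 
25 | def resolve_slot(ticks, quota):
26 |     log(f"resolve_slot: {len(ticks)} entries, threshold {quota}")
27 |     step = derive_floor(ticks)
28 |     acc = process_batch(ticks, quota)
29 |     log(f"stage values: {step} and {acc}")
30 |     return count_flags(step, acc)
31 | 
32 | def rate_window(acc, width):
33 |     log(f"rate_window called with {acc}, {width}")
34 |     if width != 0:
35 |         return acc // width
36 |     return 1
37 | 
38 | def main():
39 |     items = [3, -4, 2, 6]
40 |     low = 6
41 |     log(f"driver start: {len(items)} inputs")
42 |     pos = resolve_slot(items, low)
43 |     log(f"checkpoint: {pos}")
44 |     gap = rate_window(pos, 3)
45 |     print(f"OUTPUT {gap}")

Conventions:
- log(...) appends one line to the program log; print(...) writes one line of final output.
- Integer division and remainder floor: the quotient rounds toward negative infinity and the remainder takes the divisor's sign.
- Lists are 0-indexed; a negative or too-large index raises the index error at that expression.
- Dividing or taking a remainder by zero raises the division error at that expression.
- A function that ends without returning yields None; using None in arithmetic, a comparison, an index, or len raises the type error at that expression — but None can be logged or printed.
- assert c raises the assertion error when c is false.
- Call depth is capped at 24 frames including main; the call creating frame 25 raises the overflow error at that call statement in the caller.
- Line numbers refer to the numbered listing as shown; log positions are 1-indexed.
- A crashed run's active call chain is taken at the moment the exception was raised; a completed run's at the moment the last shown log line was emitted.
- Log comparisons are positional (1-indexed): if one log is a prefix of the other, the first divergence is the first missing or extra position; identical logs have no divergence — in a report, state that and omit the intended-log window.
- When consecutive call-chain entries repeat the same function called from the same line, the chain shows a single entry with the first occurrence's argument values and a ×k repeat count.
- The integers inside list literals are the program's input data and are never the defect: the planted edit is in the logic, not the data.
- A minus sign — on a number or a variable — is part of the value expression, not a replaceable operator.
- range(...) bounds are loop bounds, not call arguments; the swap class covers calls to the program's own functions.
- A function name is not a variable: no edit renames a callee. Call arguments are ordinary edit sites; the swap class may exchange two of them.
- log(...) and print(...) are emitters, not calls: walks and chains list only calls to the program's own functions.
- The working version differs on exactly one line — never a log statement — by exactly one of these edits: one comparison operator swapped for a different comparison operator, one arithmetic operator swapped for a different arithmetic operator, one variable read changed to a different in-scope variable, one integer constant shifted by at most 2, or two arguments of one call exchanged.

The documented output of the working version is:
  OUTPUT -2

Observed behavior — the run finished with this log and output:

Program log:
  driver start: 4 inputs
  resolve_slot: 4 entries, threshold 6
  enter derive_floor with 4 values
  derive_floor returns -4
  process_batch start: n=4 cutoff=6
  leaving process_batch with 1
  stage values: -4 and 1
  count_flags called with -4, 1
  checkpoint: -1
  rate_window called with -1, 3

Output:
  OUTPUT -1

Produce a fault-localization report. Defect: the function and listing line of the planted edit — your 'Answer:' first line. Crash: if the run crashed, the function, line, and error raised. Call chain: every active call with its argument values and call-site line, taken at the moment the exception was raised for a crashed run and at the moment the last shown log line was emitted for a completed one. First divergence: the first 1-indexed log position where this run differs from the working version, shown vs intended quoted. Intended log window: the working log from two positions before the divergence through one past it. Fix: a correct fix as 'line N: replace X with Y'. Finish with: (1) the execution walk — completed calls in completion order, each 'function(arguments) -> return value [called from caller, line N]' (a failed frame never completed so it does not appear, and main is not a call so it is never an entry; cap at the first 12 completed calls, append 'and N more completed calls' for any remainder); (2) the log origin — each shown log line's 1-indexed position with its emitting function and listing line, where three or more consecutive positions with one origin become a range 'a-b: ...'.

Answer: the defect is in count_flags at line 21.
Core observation: Log line 9 is where behavior first shows: 'checkpoint: -1' appears instead of 'checkpoint: -4'.
Call chain: main -> rate_window(-1, 3) (called at line 44).
First divergence: at position 9 the run shows 'checkpoint: -1' where the working version logs 'checkpoint: -4'.
Intended log window:
  7: stage values: -4 and 1
  8: count_flags called with -4, 1
  9: checkpoint: -4
  10: rate_window called with -4, 3
Execution walk:
  derive_floor([3, -4, 2, 6]) -> -4  [called from resolve_slot, line 27]
  process_batch([3, -4, 2, 6], 6) -> 1  [called from resolve_slot, line 28]
  count_flags(-4, 1) -> -1  [called from resolve_slot, line 30]
  resolve_slot([3, -4, 2, 6], 6) -> -1  [called from main, line 42]
  rate_window(-1, 3) -> -1  [called from main, line 44]
Origin of each log line:
  1 — main, line 41
  2 — resolve_slot, line 26
  3 — derive_floor, line 2
  4 — derive_floor, line 7
  5 — process_batch, line 11
  6 — process_batch, line 16
  7 — resolve_slot, line 29
  8 — count_flags, line 20
  9 — main, line 43
  10 — rate_window, line 33
A correct fix: line 21: replace `1` with `0`.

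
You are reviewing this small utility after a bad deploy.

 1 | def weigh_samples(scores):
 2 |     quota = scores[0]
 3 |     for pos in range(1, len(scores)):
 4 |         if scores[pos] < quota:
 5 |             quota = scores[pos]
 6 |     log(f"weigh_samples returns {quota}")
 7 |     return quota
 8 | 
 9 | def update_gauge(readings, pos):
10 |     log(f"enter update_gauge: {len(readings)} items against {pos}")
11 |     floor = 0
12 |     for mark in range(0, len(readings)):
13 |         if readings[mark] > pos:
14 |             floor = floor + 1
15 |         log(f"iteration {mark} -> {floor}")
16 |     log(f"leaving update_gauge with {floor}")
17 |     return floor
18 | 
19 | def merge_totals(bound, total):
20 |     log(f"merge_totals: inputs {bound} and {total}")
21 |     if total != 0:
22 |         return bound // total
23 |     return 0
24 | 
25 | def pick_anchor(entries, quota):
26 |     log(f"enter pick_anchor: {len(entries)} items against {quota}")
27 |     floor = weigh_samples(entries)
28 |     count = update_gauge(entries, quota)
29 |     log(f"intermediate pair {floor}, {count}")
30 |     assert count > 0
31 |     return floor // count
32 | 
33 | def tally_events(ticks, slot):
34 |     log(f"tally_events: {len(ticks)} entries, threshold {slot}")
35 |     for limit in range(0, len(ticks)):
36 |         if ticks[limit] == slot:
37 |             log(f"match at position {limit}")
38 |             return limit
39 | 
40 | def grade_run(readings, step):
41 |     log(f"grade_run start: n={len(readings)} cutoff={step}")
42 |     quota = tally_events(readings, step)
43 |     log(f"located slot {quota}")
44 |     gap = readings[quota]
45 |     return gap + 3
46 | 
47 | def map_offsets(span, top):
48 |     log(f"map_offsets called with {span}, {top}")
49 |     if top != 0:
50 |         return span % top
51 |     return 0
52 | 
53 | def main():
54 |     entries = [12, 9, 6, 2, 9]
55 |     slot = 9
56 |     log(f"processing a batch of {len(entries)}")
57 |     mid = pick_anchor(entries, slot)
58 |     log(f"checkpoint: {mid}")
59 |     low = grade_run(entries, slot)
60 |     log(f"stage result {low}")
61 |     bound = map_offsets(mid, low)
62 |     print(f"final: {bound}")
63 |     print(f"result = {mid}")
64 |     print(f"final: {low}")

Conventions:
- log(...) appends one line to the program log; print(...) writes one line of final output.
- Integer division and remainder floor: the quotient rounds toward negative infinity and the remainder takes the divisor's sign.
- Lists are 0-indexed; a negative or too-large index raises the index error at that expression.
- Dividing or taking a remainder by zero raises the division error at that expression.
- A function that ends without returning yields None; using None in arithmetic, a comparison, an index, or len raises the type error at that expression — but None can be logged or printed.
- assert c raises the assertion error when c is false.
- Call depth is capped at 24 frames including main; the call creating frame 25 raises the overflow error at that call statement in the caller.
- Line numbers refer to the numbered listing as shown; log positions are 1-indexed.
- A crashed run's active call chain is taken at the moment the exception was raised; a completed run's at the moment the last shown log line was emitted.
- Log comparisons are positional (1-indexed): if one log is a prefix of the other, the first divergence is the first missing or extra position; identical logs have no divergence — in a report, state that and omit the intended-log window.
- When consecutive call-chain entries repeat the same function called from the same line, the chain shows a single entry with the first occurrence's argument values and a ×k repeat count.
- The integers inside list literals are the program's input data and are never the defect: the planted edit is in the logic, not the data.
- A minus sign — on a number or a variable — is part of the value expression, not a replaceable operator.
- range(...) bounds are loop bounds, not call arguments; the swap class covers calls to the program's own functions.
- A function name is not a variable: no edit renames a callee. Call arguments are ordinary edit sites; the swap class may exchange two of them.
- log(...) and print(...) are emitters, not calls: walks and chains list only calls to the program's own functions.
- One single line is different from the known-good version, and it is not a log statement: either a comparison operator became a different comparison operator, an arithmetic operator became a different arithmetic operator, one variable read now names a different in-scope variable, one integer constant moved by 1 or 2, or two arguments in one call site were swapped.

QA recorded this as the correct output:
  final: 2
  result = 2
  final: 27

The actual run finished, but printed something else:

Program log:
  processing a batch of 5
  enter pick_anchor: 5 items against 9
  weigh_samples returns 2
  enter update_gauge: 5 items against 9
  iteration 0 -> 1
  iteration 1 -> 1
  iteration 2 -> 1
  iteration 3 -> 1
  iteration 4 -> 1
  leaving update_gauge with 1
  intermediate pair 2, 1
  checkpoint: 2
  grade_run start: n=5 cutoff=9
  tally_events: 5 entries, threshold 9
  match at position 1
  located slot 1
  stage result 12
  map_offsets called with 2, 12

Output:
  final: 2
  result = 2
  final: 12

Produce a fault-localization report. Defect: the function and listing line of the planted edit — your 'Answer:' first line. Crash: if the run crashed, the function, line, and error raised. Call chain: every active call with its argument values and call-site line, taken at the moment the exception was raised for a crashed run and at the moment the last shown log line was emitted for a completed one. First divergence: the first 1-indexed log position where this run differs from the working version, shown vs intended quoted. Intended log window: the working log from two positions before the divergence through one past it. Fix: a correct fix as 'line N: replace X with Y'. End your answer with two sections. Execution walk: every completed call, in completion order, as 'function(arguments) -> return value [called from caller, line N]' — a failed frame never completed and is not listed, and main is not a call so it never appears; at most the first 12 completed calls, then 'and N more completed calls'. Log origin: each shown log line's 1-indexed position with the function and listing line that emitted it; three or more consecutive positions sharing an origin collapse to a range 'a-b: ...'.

Answer: the defect is in grade_run at line 45.
Key observation: The earliest visible damage is log position 17 — 'stage result 12' rather than the intended 'stage result 27'.
Call chain: main -> map_offsets(2, 12) (called at line 61).
First divergence: at position 17 the run shows 'stage result 12' where the working version logs 'stage result 27'.
Intended log window:
  15: match at position 1
  16: located slot 1
  17: stage result 27
  18: map_offsets called with 2, 27
Execution walk:
  weigh_samples([12, 9, 6, 2, 9]) -> 2  [called from pick_anchor, line 27]
  update_gauge([12, 9, 6, 2, 9], 9) -> 1  [called from pick_anchor, line 28]
  pick_anchor([12, 9, 6, 2, 9], 9) -> 2  [called from main, line 57]
  tally_events([12, 9, 6, 2, 9], 9) -> 1  [called from grade_run, line 42]
  grade_run([12, 9, 6, 2, 9], 9) -> 12  [called from main, line 59]
  map_offsets(2, 12) -> 2  [called from main, line 61]
Log origins:
  1: logged in main at line 56
  2: logged in pick_anchor at line 26
  3: logged in weigh_samples at line 6
  4: logged in update_gauge at line 10
  5-9: logged in update_gauge at line 15
  10: logged in update_gauge at line 16
  11: logged in pick_anchor at line 29
  12: logged in main at line 58
  13: logged in grade_run at line 41
  14: logged in tally_events at line 34
  15: logged in tally_events at line 37
  16: logged in grade_run at line 43
  17: logged in main at line 60
  18: logged in map_offsets at line 48
A correct fix: line 45: replace `+` with `*`.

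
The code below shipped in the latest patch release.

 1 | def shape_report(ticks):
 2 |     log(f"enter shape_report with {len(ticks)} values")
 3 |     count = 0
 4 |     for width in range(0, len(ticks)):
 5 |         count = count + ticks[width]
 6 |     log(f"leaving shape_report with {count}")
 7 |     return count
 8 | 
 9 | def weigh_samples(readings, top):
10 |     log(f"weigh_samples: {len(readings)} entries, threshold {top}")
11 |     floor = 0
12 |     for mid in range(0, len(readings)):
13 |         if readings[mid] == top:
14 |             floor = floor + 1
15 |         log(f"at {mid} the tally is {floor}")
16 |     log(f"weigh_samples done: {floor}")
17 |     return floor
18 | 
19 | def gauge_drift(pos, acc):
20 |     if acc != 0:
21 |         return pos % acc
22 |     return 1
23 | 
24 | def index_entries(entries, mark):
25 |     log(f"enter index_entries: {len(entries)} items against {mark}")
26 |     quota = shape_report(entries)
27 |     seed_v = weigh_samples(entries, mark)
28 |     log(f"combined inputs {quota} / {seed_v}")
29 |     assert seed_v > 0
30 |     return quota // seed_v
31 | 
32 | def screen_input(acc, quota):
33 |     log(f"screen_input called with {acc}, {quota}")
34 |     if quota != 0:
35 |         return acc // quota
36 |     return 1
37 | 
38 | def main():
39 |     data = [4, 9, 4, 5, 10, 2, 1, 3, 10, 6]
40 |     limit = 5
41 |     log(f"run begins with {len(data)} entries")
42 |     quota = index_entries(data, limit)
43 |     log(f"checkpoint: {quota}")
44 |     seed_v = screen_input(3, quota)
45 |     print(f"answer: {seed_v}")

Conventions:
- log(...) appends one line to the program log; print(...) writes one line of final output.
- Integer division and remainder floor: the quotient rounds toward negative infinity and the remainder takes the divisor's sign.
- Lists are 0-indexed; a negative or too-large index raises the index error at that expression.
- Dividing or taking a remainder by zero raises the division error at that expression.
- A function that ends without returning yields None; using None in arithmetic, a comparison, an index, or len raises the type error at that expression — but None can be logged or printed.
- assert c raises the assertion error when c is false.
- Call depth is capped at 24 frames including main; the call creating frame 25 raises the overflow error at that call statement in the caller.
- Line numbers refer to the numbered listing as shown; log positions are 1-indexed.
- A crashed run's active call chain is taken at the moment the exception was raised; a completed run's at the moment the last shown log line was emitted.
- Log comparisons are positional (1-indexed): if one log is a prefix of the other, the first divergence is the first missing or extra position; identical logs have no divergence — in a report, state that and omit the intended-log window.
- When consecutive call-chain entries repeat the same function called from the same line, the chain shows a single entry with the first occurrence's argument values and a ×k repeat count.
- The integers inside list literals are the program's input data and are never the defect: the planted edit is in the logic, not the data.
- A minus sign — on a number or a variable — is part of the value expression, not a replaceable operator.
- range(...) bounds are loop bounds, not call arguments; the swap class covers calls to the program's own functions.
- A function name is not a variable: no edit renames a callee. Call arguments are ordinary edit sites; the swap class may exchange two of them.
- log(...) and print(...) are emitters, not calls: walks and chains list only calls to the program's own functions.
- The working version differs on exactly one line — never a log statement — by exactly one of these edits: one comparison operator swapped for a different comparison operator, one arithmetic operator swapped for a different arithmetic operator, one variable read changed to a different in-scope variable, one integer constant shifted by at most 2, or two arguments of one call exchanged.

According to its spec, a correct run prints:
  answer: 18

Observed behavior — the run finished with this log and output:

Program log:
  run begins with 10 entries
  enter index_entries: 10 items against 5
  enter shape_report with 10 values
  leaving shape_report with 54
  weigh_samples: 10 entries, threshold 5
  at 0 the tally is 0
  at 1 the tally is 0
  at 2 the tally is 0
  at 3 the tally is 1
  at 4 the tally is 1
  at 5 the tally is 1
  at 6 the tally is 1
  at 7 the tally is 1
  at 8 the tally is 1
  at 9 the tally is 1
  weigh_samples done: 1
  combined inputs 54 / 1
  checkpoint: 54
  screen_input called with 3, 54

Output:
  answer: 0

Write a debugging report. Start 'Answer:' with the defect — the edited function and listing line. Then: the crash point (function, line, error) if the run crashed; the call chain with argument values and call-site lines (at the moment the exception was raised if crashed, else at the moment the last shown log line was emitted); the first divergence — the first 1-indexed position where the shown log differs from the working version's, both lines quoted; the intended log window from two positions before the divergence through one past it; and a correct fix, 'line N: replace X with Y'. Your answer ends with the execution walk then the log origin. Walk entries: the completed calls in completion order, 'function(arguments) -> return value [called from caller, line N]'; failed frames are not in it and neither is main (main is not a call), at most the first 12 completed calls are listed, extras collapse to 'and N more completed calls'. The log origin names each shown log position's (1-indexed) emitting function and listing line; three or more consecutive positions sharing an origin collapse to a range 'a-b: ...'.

Answer: the defect is in main at line 44.
Core observation: At log position 19 the runs split — shown 'screen_input called with 3, 54', but the working version logs 'screen_input called with 54, 3'.
Call chain: main -> screen_input(3, 54) (called at line 44).
First divergence: position 19 — the shown line 'screen_input called with 3, 54' should read 'screen_input called with 54, 3'.
Intended log window:
  17: combined inputs 54 / 1
  18: checkpoint: 54
  19: screen_input called with 54, 3
Execution walk:
  shape_report([4, 9, 4, 5, 10, 2, 1, 3, 10, 6]) -> 54  [called from index_entries, line 26]
  weigh_samples([4, 9, 4, 5, 10, 2, 1, 3, 10, 6], 5) -> 1  [called from index_entries, line 27]
  index_entries([4, 9, 4, 5, 10, 2, 1, 3, 10, 6], 5) -> 54  [called from main, line 42]
  screen_input(3, 54) -> 0  [called from main, line 44]
Log line origins:
  1: logged in main at line 41
  2: logged in index_entries at line 25
  3: logged in shape_report at line 2
  4: logged in shape_report at line 6
  5: logged in weigh_samples at line 10
  6-15: logged in weigh_samples at line 15
  16: logged in weigh_samples at line 16
  17: logged in index_entries at line 28
  18: logged in main at line 43
  19: logged in screen_input at line 33
A correct fix: line 44: replace `screen_input(3, quota)` with `screen_input(quota, 3)`.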